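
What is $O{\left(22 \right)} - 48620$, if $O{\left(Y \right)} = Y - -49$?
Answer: $-48549$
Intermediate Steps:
$O{\left(Y \right)} = 49 + Y$ ($O{\left(Y \right)} = Y + 49 = 49 + Y$)
$O{\left(22 \right)} - 48620 = \left(49 + 22\right) - 48620 = 71 - 48620 = -48549$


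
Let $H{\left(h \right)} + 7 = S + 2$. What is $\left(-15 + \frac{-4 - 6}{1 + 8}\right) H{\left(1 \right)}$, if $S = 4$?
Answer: $\frac{145}{9} \approx 16.111$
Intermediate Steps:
$H{\left(h \right)} = -1$ ($H{\left(h \right)} = -7 + \left(4 + 2\right) = -7 + 6 = -1$)
$\left(-15 + \frac{-4 - 6}{1 + 8}\right) H{\left(1 \right)} = \left(-15 + \frac{-4 - 6}{1 + 8}\right) \left(-1\right) = \left(-15 - \frac{10}{9}\right) \left(-1\right) = \left(- \frac{145}{9}\right) \left(-1\right) = \frac{145}{9}$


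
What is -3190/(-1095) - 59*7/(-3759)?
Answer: 39503/13067 ≈ 3.0231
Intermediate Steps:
-3190/(-1095) - 59*7/(-3759) = -3190*(-1/1095) - 413*(-1/3759) = 638/219 + 59/537 = 39503/13067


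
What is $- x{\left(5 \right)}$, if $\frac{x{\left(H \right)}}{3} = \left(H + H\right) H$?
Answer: $-150$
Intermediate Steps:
$x{\left(H \right)} = 6 H^{2}$ ($x{\left(H \right)} = 3 \left(H + H\right) H = 3 \cdot 2 H H = 3 \cdot 2 H^{2} = 6 H^{2}$)
$- x{\left(5 \right)} = - 6 \cdot 5^{2} = - 6 \cdot 25 = \left(-1\right) 150 = -150$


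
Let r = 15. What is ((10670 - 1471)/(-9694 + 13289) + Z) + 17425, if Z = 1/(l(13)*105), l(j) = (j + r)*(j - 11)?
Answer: 73678839743/4227720 ≈ 17428.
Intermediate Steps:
l(j) = (-11 + j)*(15 + j) (l(j) = (j + 15)*(j - 11) = (15 + j)*(-11 + j) = (-11 + j)*(15 + j))
Z = 1/5880 (Z = 1/((-165 + 13**2 + 4*13)*105) = 1/((-165 + 169 + 52)*105) = 1/(56*105) = 1/5880 ≈ 0.00017007)
((10670 - 1471)/(-9694 + 13289) + Z) + 17425 = ((10670 - 1471)/(-9694 + 13289) + 1/5880) + 17425 = (9199/3595 + 1/5880) + 17425 = 10818743/4227720 + 17425 = 73678839743/4227720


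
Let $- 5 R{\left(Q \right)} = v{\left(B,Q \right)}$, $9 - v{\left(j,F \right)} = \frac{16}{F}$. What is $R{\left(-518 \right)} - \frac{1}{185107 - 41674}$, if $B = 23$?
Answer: $- \frac{335491082}{185745735} \approx -1.8062$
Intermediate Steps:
$v{\left(j,F \right)} = 9 - \frac{16}{F}$
$R{\left(Q \right)} = - \frac{9}{5} + \frac{16}{5 Q}$ ($R{\left(Q \right)} = - \frac{9 - \frac{16}{Q}}{5} = - \frac{9}{5} + \frac{16}{5 Q}$)
$R{\left(-518 \right)} - \frac{1}{185107 - 41674} = \frac{16 - -4662}{5 \left(-518\right)} - \frac{1}{185107 - 41674} = \frac{1}{5} \left(- \frac{1}{518}\right) \left(16 + 4662\right) - \frac{1}{143433} = \frac{1}{5} \left(- \frac{1}{518}\right) 4678 - \frac{1}{143433} = - \frac{2339}{1295} - \frac{1}{143433} = - \frac{335491082}{185745735}$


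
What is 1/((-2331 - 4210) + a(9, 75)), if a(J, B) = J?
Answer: -1/6532 ≈ -0.00015309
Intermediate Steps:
1/((-2331 - 4210) + a(9, 75)) = 1/((-2331 - 4210) + 9) = 1/(-6541 + 9) = 1/(-6532) = -1/6532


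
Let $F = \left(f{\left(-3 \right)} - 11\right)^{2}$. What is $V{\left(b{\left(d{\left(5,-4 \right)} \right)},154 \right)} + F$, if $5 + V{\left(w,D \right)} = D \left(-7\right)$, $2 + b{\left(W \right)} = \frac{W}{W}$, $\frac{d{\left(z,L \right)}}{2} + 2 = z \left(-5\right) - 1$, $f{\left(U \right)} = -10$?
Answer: $-642$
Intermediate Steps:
$d{\left(z,L \right)} = -6 - 10 z$ ($d{\left(z,L \right)} = -4 + 2 \left(z \left(-5\right) - 1\right) = -4 + 2 \left(- 5 z - 1\right) = -4 + 2 \left(-1 - 5 z\right) = -4 - \left(2 + 10 z\right) = -6 - 10 z$)
$b{\left(W \right)} = -1$ ($b{\left(W \right)} = -2 + \frac{W}{W} = -2 + 1 = -1$)
$V{\left(w,D \right)} = -5 - 7 D$ ($V{\left(w,D \right)} = -5 + D \left(-7\right) = -5 - 7 D$)
$F = 441$ ($F = \left(-10 - 11\right)^{2} = \left(-21\right)^{2} = 441$)
$V{\left(b{\left(d{\left(5,-4 \right)} \right)},154 \right)} + F = \left(-5 - 1078\right) + 441 = -1083 + 441 = -642$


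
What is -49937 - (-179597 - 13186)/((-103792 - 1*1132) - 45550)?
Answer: -2504804307/50158 ≈ -49938.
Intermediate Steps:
-49937 - (-179597 - 13186)/((-103792 - 1*1132) - 45550) = -49937 - (-192783)/((-103792 - 1132) - 45550) = -49937 - (-192783)/(-104924 - 45550) = -49937 - (-192783)/(-150474) = -49937 - (-192783)*(-1)/150474 = -49937 - 1*64261/50158 = -49937 - 64261/50158 = -2504804307/50158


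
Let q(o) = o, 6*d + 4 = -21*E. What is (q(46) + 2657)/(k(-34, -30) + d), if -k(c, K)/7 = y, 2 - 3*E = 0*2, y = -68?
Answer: 2703/473 ≈ 5.7146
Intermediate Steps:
E = 2/3 (E = 2/3 - 0*2 = 2/3 - 1/3*0 = 2/3 + 0 = 2/3 ≈ 0.66667)
d = -3 (d = -2/3 + (-21*2/3)/6 = -2/3 + (1/6)*(-14) = -2/3 - 7/3 = -3)
k(c, K) = 476 (k(c, K) = -7*(-68) = 476)
(q(46) + 2657)/(k(-34, -30) + d) = (46 + 2657)/(476 - 3) = 2703/473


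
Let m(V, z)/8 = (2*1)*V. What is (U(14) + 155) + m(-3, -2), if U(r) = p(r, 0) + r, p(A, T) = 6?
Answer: 127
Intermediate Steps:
U(r) = 6 + r
m(V, z) = 16*V (m(V, z) = 8*((2*1)*V) = 8*(2*V) = 16*V)
(U(14) + 155) + m(-3, -2) = ((6 + 14) + 155) + 16*(-3) = (20 + 155) - 48 = 175 - 48 = 127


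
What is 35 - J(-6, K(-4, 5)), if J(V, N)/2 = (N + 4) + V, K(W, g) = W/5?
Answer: 203/5 ≈ 40.600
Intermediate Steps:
K(W, g) = W/5 (K(W, g) = W*(1/5) = W/5)
J(V, N) = 8 + 2*N + 2*V (J(V, N) = 2*((N + 4) + V) = 2*((4 + N) + V) = 2*(4 + N + V) = 8 + 2*N + 2*V)
35 - J(-6, K(-4, 5)) = 35 - (8 + 2*((1/5)*(-4)) + 2*(-6)) = 35 - (8 + 2*(-4/5) - 12) = 35 - (8 - 8/5 - 12) = 35 - 1*(-28/5) = 35 + 28/5 = 203/5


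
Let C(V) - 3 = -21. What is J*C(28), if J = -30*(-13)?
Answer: -7020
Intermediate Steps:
J = 390
C(V) = -18 (C(V) = 3 - 21 = -18)
J*C(28) = 390*(-18) = -7020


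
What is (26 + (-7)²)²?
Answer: 5625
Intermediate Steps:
(26 + (-7)²)² = (26 + 49)² = 75² = 5625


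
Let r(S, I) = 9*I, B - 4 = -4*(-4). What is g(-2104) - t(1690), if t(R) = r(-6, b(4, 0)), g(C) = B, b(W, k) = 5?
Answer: -25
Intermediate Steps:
B = 20 (B = 4 - 4*(-4) = 4 + 16 = 20)
g(C) = 20
t(R) = 45 (t(R) = 9*5 = 45)
g(-2104) - t(1690) = 20 - 1*45 = 20 - 45 = -25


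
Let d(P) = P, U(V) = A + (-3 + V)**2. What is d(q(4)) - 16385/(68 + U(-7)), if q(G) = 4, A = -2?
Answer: -15721/166 ≈ -94.705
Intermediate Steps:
U(V) = -2 + (-3 + V)**2
d(q(4)) - 16385/(68 + U(-7)) = 4 - 16385/(68 + (-2 + (-3 - 7)**2)) = 4 - 16385/(68 + (-2 + (-10)**2)) = 4 - 16385/(68 + (-2 + 100)) = 4 - 16385/(68 + 98) = 4 - 16385/166 = -15721/166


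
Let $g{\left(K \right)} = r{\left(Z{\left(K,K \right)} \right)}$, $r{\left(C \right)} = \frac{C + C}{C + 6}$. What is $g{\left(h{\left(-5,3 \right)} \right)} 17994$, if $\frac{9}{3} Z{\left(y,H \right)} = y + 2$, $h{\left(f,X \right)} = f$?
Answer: $- \frac{35988}{5} \approx -7197.6$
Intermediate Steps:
$Z{\left(y,H \right)} = \frac{2}{3} + \frac{y}{3}$ ($Z{\left(y,H \right)} = \frac{y + 2}{3} = \frac{2 + y}{3} = \frac{2}{3} + \frac{y}{3}$)
$r{\left(C \right)} = \frac{2 C}{6 + C}$
$g{\left(K \right)} = \frac{2 \left(\frac{2}{3} + \frac{K}{3}\right)}{\frac{20}{3} + \frac{K}{3}}$ ($g{\left(K \right)} = \frac{2 \left(\frac{2}{3} + \frac{K}{3}\right)}{6 + \left(\frac{2}{3} + \frac{K}{3}\right)} = \frac{2 \left(\frac{2}{3} + \frac{K}{3}\right)}{\frac{20}{3} + \frac{K}{3}}$)
$g{\left(h{\left(-5,3 \right)} \right)} 17994 = \frac{2 \left(2 - 5\right)}{20 - 5} \cdot 17994 = 2 \cdot \frac{1}{15} \left(-3\right) 17994 = \left(- \frac{2}{5}\right) 17994 = - \frac{35988}{5}$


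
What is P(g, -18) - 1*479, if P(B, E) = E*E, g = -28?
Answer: -155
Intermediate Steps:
P(B, E) = E²
P(g, -18) - 1*479 = (-18)² - 1*479 = 324 - 479 = -155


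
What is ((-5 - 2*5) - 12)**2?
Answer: 729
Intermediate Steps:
((-5 - 2*5) - 12)**2 = ((-5 - 10) - 12)**2 = (-15 - 12)**2 = (-27)**2 = 729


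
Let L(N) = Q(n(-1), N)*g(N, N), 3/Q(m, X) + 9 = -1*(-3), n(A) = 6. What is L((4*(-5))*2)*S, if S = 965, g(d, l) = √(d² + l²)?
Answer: -19300*√2 ≈ -27294.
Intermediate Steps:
Q(m, X) = -½ (Q(m, X) = 3/(-9 - 1*(-3)) = 3/(-9 + 3) = 3/(-6) = 3*(-⅙) = -½)
L(N) = -√2*√(N²)/2 (L(N) = -√(N² + N²)/2 = -√2*√(N²)/2)
L((4*(-5))*2)*S = -√2*√(((4*(-5))*2)²)/2*965 = -√2*√((-20*2)²)/2*965 = -√2*√((-40)²)/2*965 = -√2*√1600/2*965 = -½*√2*40*965 = -20*√2*965 = -19300*√2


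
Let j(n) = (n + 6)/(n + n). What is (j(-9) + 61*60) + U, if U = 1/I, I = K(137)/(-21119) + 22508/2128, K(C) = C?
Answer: 372605380631/101797482 ≈ 3660.3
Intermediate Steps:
j(n) = (6 + n)/(2*n) (j(n) = (6 + n)/((2*n)) = (6 + n)*(1/(2*n)) = (6 + n)/(2*n))
I = 16966247/1605044 (I = 137/(-21119) + 22508/2128 = 137*(-1/21119) + 22508*(1/2128) = -137/21119 + 5627/532 = 16966247/1605044 ≈ 10.571)
U = 1605044/16966247 (U = 1/(16966247/1605044) = 1605044/16966247 ≈ 0.094602)
(j(-9) + 61*60) + U = ((½)*(6 - 9)/(-9) + 61*60) + 1605044/16966247 = ((½)*(-⅑)*(-3) + 3660) + 1605044/16966247 = (⅙ + 3660) + 1605044/16966247 = 21961/6 + 1605044/16966247 = 372605380631/101797482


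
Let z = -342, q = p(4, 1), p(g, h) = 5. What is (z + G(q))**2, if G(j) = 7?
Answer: 112225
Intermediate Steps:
q = 5
(z + G(q))**2 = (-342 + 7)**2 = (-335)**2 = 112225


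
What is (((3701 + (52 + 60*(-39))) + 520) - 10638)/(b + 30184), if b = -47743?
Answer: 8705/17559 ≈ 0.49576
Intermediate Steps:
(((3701 + (52 + 60*(-39))) + 520) - 10638)/(b + 30184) = (((3701 + (52 + 60*(-39))) + 520) - 10638)/(-47743 + 30184) = (((3701 + (52 - 2340)) + 520) - 10638)/(-17559) = (((3701 - 2288) + 520) - 10638)*(-1/17559) = ((1413 + 520) - 10638)*(-1/17559) = (1933 - 10638)*(-1/17559) = -8705*(-1/17559) = 8705/17559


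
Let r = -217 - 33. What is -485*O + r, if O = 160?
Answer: -77850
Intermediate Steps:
r = -250
-485*O + r = -485*160 - 250 = -77600 - 250 = -77850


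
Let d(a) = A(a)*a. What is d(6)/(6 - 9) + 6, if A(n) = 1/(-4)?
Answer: 13/2 ≈ 6.5000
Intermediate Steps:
A(n) = -¼
d(a) = -a/4
d(6)/(6 - 9) + 6 = (-¼*6)/(6 - 9) + 6 = -3/2/(-3) + 6 = -⅓*(-3/2) + 6 = ½ + 6 = 13/2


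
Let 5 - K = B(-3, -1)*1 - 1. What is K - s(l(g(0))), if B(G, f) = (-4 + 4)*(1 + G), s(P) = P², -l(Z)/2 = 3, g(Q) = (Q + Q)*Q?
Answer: -30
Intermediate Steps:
g(Q) = 2*Q² (g(Q) = (2*Q)*Q = 2*Q²)
l(Z) = -6 (l(Z) = -2*3 = -6)
B(G, f) = 0 (B(G, f) = 0*(1 + G) = 0)
K = 6 (K = 5 - (0*1 - 1) = 5 - (0 - 1) = 5 - 1*(-1) = 5 + 1 = 6)
K - s(l(g(0))) = 6 - 1*(-6)² = 6 - 1*36 = 6 - 36 = -30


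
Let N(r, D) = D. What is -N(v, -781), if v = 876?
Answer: 781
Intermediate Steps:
-N(v, -781) = -1*(-781) = 781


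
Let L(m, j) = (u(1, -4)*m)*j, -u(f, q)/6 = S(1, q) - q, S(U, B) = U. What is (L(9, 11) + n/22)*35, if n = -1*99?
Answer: -208215/2 ≈ -1.0411e+5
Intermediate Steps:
n = -99
u(f, q) = -6 + 6*q (u(f, q) = -6*(1 - q) = -6 + 6*q)
L(m, j) = -30*j*m (L(m, j) = ((-6 + 6*(-4))*m)*j = ((-6 - 24)*m)*j = (-30*m)*j = -30*j*m)
(L(9, 11) + n/22)*35 = (-30*11*9 - 99/22)*35 = (-2970 - 99*1/22)*35 = (-2970 - 9/2)*35 = -5949/2*35 = -208215/2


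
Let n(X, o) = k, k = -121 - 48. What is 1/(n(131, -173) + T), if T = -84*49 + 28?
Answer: -1/4257 ≈ -0.00023491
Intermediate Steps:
T = -4088 (T = -4116 + 28 = -4088)
k = -169
n(X, o) = -169
1/(n(131, -173) + T) = 1/(-169 - 4088) = 1/(-4257) = -1/4257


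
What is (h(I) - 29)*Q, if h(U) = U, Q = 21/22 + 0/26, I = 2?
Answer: -567/22 ≈ -25.773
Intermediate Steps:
Q = 21/22 (Q = 21*(1/22) + 0*(1/26) = 21/22 + 0 = 21/22 ≈ 0.95455)
(h(I) - 29)*Q = (2 - 29)*(21/22) = -27*21/22 = -567/22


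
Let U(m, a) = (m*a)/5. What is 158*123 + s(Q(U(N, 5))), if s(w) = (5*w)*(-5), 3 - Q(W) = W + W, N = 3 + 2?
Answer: 19609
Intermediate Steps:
N = 5
U(m, a) = a*m/5 (U(m, a) = (a*m)*(⅕) = a*m/5)
Q(W) = 3 - 2*W (Q(W) = 3 - (W + W) = 3 - 2*W)
s(w) = -25*w
158*123 + s(Q(U(N, 5))) = 158*123 - 25*(3 - 2*5*5/5) = 19434 - 25*(3 - 2*5) = 19434 - 25*(3 - 10) = 19434 - 25*(-7) = 19434 + 175 = 19609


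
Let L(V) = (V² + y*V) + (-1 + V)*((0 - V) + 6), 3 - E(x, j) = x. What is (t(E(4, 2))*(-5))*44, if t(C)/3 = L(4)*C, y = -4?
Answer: 3960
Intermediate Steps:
E(x, j) = 3 - x
L(V) = V² - 4*V + (-1 + V)*(6 - V) (L(V) = (V² - 4*V) + (-1 + V)*((0 - V) + 6) = (V² - 4*V) + (-1 + V)*(-V + 6) = (V² - 4*V) + (-1 + V)*(6 - V) = V² - 4*V + (-1 + V)*(6 - V))
t(C) = 18*C (t(C) = 3*((-6 + 3*4)*C) = 3*((-6 + 12)*C) = 3*(6*C) = 18*C)
(t(E(4, 2))*(-5))*44 = ((18*(3 - 1*4))*(-5))*44 = ((18*(3 - 4))*(-5))*44 = ((18*(-1))*(-5))*44 = -18*(-5)*44 = 90*44 = 3960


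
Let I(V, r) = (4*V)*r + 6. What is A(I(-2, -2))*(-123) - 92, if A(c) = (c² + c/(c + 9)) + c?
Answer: -1934936/31 ≈ -62417.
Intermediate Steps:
I(V, r) = 6 + 4*V*r (I(V, r) = 4*V*r + 6 = 6 + 4*V*r)
A(c) = c + c² + c/(9 + c) (A(c) = (c² + c/(9 + c)) + c = c + c² + c/(9 + c))
A(I(-2, -2))*(-123) - 92 = ((6 + 4*(-2)*(-2))*(10 + (6 + 4*(-2)*(-2))² + 10*(6 + 4*(-2)*(-2)))/(9 + (6 + 4*(-2)*(-2))))*(-123) - 92 = ((6 + 16)*(10 + (6 + 16)² + 10*(6 + 16))/(9 + (6 + 16)))*(-123) - 92 = (22*(10 + 22² + 10*22)/(9 + 22))*(-123) - 92 = (22*(10 + 484 + 220)/31)*(-123) - 92 = (22*(1/31)*714)*(-123) - 92 = (15708/31)*(-123) - 92 = -1932084/31 - 92 = -1934936/31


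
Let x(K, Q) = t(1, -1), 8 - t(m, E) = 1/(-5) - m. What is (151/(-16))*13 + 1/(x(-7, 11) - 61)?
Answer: -508497/4144 ≈ -122.71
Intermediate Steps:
t(m, E) = 41/5 + m (t(m, E) = 8 - (1/(-5) - m) = 8 - (-⅕ - m) = 8 + (⅕ + m) = 41/5 + m)
x(K, Q) = 46/5 (x(K, Q) = 41/5 + 1 = 46/5)
(151/(-16))*13 + 1/(x(-7, 11) - 61) = (151/(-16))*13 + 1/(46/5 - 61) = (151*(-1/16))*13 + 1/(-259/5) = -151/16*13 - 5/259 = -1963/16 - 5/259 = -508497/4144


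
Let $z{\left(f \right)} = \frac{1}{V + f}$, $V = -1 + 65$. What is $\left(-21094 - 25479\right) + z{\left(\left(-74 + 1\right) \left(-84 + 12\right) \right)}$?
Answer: $- \frac{247768359}{5320} \approx -46573.0$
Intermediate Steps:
$V = 64$
$z{\left(f \right)} = \frac{1}{64 + f}$
$\left(-21094 - 25479\right) + z{\left(\left(-74 + 1\right) \left(-84 + 12\right) \right)} = \left(-21094 - 25479\right) + \frac{1}{64 + \left(-74 + 1\right) \left(-84 + 12\right)} = -46573 + \frac{1}{64 - -5256} = -46573 + \frac{1}{64 + 5256} = -46573 + \frac{1}{5320} = - \frac{247768359}{5320}$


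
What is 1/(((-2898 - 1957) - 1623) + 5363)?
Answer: -1/1115 ≈ -0.00089686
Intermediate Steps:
1/(((-2898 - 1957) - 1623) + 5363) = 1/((-4855 - 1623) + 5363) = 1/(-6478 + 5363) = 1/(-1115) = -1/1115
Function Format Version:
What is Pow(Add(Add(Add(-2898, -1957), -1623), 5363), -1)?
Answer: Rational(-1, 1115) ≈ -0.00089686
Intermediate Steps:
Pow(Add(Add(Add(-2898, -1957), -1623), 5363), -1) = Pow(Add(Add(-4855, -1623), 5363), -1) = Pow(Add(-6478, 5363), -1) = Pow(-1115, -1) = Rational(-1, 1115)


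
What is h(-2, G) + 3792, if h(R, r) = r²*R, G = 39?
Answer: 750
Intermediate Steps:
h(R, r) = R*r²
h(-2, G) + 3792 = -2*39² + 3792 = -2*1521 + 3792 = -3042 + 3792 = 750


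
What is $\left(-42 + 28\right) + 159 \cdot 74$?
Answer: $11752$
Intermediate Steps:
$\left(-42 + 28\right) + 159 \cdot 74 = -14 + 11766 = 11752$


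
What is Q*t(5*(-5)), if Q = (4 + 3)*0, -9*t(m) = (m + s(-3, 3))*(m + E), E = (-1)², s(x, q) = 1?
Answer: 0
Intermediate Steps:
E = 1
t(m) = -(1 + m)²/9 (t(m) = -(m + 1)*(m + 1)/9 = -(1 + m)*(1 + m)/9 = -(1 + m)²/9)
Q = 0 (Q = 7*0 = 0)
Q*t(5*(-5)) = 0*(-⅑ - 10*(-5)/9 - (5*(-5))²/9) = 0*(-⅑ - 2/9*(-25) - ⅑*(-25)²) = 0*(-⅑ + 50/9 - ⅑*625) = 0*(-⅑ + 50/9 - 625/9) = 0*(-64) = 0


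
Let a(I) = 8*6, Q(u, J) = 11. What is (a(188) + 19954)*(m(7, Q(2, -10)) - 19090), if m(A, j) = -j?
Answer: -382058202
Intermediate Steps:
a(I) = 48
(a(188) + 19954)*(m(7, Q(2, -10)) - 19090) = (48 + 19954)*(-1*11 - 19090) = 20002*(-11 - 19090) = 20002*(-19101) = -382058202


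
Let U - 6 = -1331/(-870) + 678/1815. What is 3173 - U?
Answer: 66637943/21054 ≈ 3165.1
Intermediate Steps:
U = 166399/21054 (U = 6 + (-1331/(-870) + 678/1815) = 6 + (-1331*(-1/870) + 678*(1/1815)) = 6 + (1331/870 + 226/605) = 6 + 40075/21054 = 166399/21054 ≈ 7.9034)
3173 - U = 3173 - 1*166399/21054 = 3173 - 166399/21054 = 66637943/21054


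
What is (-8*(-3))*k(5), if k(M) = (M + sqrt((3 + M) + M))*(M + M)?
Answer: 1200 + 240*sqrt(13) ≈ 2065.3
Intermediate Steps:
k(M) = 2*M*(M + sqrt(3 + 2*M)) (k(M) = (M + sqrt(3 + 2*M))*(2*M) = 2*M*(M + sqrt(3 + 2*M)))
(-8*(-3))*k(5) = (-8*(-3))*(2*5*(5 + sqrt(3 + 2*5))) = 24*(2*5*(5 + sqrt(3 + 10))) = 24*(2*5*(5 + sqrt(13))) = 24*(50 + 10*sqrt(13)) = 1200 + 240*sqrt(13)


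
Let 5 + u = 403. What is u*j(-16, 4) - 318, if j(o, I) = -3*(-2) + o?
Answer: -4298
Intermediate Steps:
u = 398 (u = -5 + 403 = 398)
j(o, I) = 6 + o
u*j(-16, 4) - 318 = 398*(6 - 16) - 318 = 398*(-10) - 318 = -3980 - 318 = -4298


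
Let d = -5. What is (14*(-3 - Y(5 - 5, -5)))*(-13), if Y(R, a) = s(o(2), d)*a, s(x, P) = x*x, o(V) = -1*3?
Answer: -7644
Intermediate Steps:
o(V) = -3
s(x, P) = x²
Y(R, a) = 9*a (Y(R, a) = (-3)²*a = 9*a)
(14*(-3 - Y(5 - 5, -5)))*(-13) = (14*(-3 - 9*(-5)))*(-13) = (14*(-3 - 1*(-45)))*(-13) = (14*(-3 + 45))*(-13) = (14*42)*(-13) = 588*(-13) = -7644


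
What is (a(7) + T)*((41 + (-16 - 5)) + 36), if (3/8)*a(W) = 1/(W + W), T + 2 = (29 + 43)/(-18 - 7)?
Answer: -19696/75 ≈ -262.61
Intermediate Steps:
T = -122/25 (T = -2 + (29 + 43)/(-18 - 7) = -2 + 72/(-25) = -2 + 72*(-1/25) = -2 - 72/25 = -122/25 ≈ -4.8800)
a(W) = 4/(3*W) (a(W) = 8/(3*(W + W)) = 8/(3*((2*W))) = 8*(1/(2*W))/3 = 4/(3*W))
(a(7) + T)*((41 + (-16 - 5)) + 36) = ((4/3)/7 - 122/25)*((41 + (-16 - 5)) + 36) = ((4/3)*(1/7) - 122/25)*((41 - 21) + 36) = (4/21 - 122/25)*(20 + 36) = -2462/525*56 = -19696/75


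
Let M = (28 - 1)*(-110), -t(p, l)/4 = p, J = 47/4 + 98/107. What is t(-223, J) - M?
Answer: 3862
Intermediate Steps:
J = 5421/428 (J = 47*(1/4) + 98*(1/107) = 47/4 + 98/107 = 5421/428 ≈ 12.666)
t(p, l) = -4*p
M = -2970 (M = 27*(-110) = -2970)
t(-223, J) - M = -4*(-223) - 1*(-2970) = 892 + 2970 = 3862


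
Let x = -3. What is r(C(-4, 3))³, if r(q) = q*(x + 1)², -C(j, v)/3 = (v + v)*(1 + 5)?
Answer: -80621568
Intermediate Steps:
C(j, v) = -36*v (C(j, v) = -3*(v + v)*(1 + 5) = -3*2*v*6 = -36*v)
r(q) = 4*q (r(q) = q*(-3 + 1)² = q*(-2)² = q*4 = 4*q)
r(C(-4, 3))³ = (4*(-36*3))³ = (4*(-108))³ = (-432)³ = -80621568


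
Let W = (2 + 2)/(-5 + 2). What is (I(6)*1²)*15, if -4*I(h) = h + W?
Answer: -35/2 ≈ -17.500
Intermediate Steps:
W = -4/3 (W = 4/(-3) = 4*(-⅓) = -4/3 ≈ -1.3333)
I(h) = ⅓ - h/4 (I(h) = -(h - 4/3)/4 = -(-4/3 + h)/4 = ⅓ - h/4)
(I(6)*1²)*15 = ((⅓ - ¼*6)*1²)*15 = ((⅓ - 3/2)*1)*15 = -7/6*1*15 = -7/6*15 = -35/2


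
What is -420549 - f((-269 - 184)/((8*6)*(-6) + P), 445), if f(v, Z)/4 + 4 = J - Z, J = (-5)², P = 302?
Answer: -418853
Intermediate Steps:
J = 25
f(v, Z) = 84 - 4*Z (f(v, Z) = -16 + 4*(25 - Z) = -16 + (100 - 4*Z) = 84 - 4*Z)
-420549 - f((-269 - 184)/((8*6)*(-6) + P), 445) = -420549 - (84 - 4*445) = -420549 - (84 - 1780) = -420549 - 1*(-1696) = -420549 + 1696 = -418853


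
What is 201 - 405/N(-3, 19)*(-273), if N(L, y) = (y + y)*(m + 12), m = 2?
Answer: 31071/76 ≈ 408.83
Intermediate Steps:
N(L, y) = 28*y (N(L, y) = (y + y)*(2 + 12) = (2*y)*14 = 28*y)
201 - 405/N(-3, 19)*(-273) = 201 - 405/(28*19)*(-273) = 201 - 405/532*(-273) = 201 + 15795/76 = 31071/76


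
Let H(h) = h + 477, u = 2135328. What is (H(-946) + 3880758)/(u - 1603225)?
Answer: 3880289/532103 ≈ 7.2924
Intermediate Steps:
H(h) = 477 + h
(H(-946) + 3880758)/(u - 1603225) = ((477 - 946) + 3880758)/(2135328 - 1603225) = (-469 + 3880758)/532103 = 3880289*(1/532103) = 3880289/532103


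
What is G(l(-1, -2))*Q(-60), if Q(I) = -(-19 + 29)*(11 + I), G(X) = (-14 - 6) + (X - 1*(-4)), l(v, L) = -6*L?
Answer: -1960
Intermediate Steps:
G(X) = -16 + X (G(X) = -20 + (X + 4) = -20 + (4 + X) = -16 + X)
Q(I) = -110 - 10*I (Q(I) = -10*(11 + I) = -(110 + 10*I) = -110 - 10*I)
G(l(-1, -2))*Q(-60) = (-16 - 6*(-2))*(-110 - 10*(-60)) = (-16 + 12)*(-110 + 600) = -4*490 = -1960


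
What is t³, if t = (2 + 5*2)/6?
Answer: 8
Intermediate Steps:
t = 2 (t = (2 + 10)*(⅙) = 12*(⅙) = 2)
t³ = 2³ = 8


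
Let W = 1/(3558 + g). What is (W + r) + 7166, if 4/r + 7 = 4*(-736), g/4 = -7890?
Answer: 45550340521/6356454 ≈ 7166.0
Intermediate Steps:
g = -31560 (g = 4*(-7890) = -31560)
r = -4/2951 (r = 4/(-7 + 4*(-736)) = 4/(-7 - 2944) = 4/(-2951) = 4*(-1/2951) = -4/2951 ≈ -0.0013555)
W = -1/28002 (W = 1/(3558 - 31560) = 1/(-28002) = -1/28002 ≈ -3.5712e-5)
(W + r) + 7166 = (-1/28002 - 4/2951) + 7166 = -8843/6356454 + 7166 = 45550340521/6356454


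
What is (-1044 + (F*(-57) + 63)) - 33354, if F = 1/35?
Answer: -1201782/35 ≈ -34337.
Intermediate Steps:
F = 1/35 ≈ 0.028571
(-1044 + (F*(-57) + 63)) - 33354 = (-1044 + ((1/35)*(-57) + 63)) - 33354 = (-1044 + (-57/35 + 63)) - 33354 = (-1044 + 2148/35) - 33354 = -34392/35 - 33354 = -1201782/35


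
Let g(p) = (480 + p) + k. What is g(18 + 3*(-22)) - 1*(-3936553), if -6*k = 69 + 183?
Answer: 3936943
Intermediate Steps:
k = -42 (k = -(69 + 183)/6 = -⅙*252 = -42)
g(p) = 438 + p (g(p) = (480 + p) - 42 = 438 + p)
g(18 + 3*(-22)) - 1*(-3936553) = (438 + (18 + 3*(-22))) - 1*(-3936553) = (438 + (18 - 66)) + 3936553 = (438 - 48) + 3936553 = 390 + 3936553 = 3936943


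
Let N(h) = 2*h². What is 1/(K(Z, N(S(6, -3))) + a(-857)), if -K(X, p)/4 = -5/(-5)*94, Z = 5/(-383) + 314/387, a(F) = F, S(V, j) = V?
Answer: -1/1233 ≈ -0.00081103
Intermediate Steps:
Z = 118327/148221 (Z = 5*(-1/383) + 314*(1/387) = -5/383 + 314/387 = 118327/148221 ≈ 0.79832)
K(X, p) = -376 (K(X, p) = -4*(-5/(-5))*94 = -4*(-5*(-⅕))*94 = -4*94 = -376)
1/(K(Z, N(S(6, -3))) + a(-857)) = 1/(-376 - 857) = 1/(-1233) = -1/1233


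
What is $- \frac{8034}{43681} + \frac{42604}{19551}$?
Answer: $\frac{89679610}{44947749} \approx 1.9952$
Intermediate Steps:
$- \frac{8034}{43681} + \frac{42604}{19551} = \frac{89679610}{44947749}$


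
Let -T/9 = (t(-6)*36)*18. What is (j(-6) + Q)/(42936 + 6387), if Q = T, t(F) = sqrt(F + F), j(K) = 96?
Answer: 32/16441 - 3888*I*sqrt(3)/16441 ≈ 0.0019464 - 0.4096*I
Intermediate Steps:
t(F) = sqrt(2)*sqrt(F) (t(F) = sqrt(2*F) = sqrt(2)*sqrt(F))
T = -11664*I*sqrt(3) (T = -9*(sqrt(2)*sqrt(-6))*36*18 = -9*(sqrt(2)*(I*sqrt(6)))*36*18 = -9*(2*I*sqrt(3))*36*18 = -9*72*I*sqrt(3)*18 = -11664*I*sqrt(3) ≈ -20203.0*I)
Q = -11664*I*sqrt(3) ≈ -20203.0*I
(j(-6) + Q)/(42936 + 6387) = (96 - 11664*I*sqrt(3))/(42936 + 6387) = (96 - 11664*I*sqrt(3))/49323 = (96 - 11664*I*sqrt(3))*(1/49323) = 32/16441 - 3888*I*sqrt(3)/16441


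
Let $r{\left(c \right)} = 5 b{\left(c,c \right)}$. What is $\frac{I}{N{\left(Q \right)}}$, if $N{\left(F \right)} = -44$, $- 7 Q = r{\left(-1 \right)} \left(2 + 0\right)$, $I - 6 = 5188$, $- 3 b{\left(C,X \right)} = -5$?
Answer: $- \frac{2597}{22} \approx -118.05$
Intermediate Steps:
$b{\left(C,X \right)} = \frac{5}{3}$ ($b{\left(C,X \right)} = \left(- \frac{1}{3}\right) \left(-5\right) = \frac{5}{3}$)
$r{\left(c \right)} = \frac{25}{3}$ ($r{\left(c \right)} = 5 \cdot \frac{5}{3} = \frac{25}{3}$)
$I = 5194$ ($I = 6 + 5188 = 5194$)
$Q = - \frac{50}{21}$ ($Q = - \frac{\frac{25}{3} \left(2 + 0\right)}{7} = - \frac{\frac{25}{3} \cdot 2}{7} = \left(- \frac{1}{7}\right) \frac{50}{3} = - \frac{50}{21} \approx -2.381$)
$\frac{I}{N{\left(Q \right)}} = \frac{5194}{-44} = 5194 \left(- \frac{1}{44}\right) = - \frac{2597}{22}$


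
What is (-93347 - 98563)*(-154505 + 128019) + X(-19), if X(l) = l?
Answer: 5082928241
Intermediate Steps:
(-93347 - 98563)*(-154505 + 128019) + X(-19) = (-93347 - 98563)*(-154505 + 128019) - 19 = -191910*(-26486) - 19 = 5082928260 - 19 = 5082928241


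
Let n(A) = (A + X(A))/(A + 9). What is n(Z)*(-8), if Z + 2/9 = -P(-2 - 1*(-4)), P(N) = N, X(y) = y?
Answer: 320/61 ≈ 5.2459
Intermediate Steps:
Z = -20/9 (Z = -2/9 - (-2 - 1*(-4)) = -2/9 - (-2 + 4) = -2/9 - 1*2 = -2/9 - 2 = -20/9 ≈ -2.2222)
n(A) = 2*A/(9 + A) (n(A) = (A + A)/(A + 9) = (2*A)/(9 + A) = 2*A/(9 + A))
n(Z)*(-8) = (2*(-20/9)/(9 - 20/9))*(-8) = (2*(-20/9)/(61/9))*(-8) = (2*(-20/9)*(9/61))*(-8) = -40/61*(-8) = 320/61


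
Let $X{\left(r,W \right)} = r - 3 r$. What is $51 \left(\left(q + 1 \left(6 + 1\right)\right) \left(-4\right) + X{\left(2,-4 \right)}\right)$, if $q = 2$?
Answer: $-2040$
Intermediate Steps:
$X{\left(r,W \right)} = - 2 r$
$51 \left(\left(q + 1 \left(6 + 1\right)\right) \left(-4\right) + X{\left(2,-4 \right)}\right) = 51 \left(\left(2 + 1 \left(6 + 1\right)\right) \left(-4\right) - 4\right) = 51 \left(\left(2 + 1 \cdot 7\right) \left(-4\right) - 4\right) = 51 \left(\left(2 + 7\right) \left(-4\right) - 4\right) = 51 \left(9 \left(-4\right) - 4\right) = 51 \left(-36 - 4\right) = 51 \left(-40\right) = -2040$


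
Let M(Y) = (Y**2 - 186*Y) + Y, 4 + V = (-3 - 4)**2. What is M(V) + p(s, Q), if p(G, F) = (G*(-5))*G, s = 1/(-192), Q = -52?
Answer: -232243205/36864 ≈ -6300.0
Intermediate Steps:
V = 45 (V = -4 + (-3 - 4)**2 = -4 + (-7)**2 = -4 + 49 = 45)
s = -1/192 ≈ -0.0052083
p(G, F) = -5*G**2 (p(G, F) = (-5*G)*G = -5*G**2)
M(Y) = Y**2 - 185*Y
M(V) + p(s, Q) = 45*(-185 + 45) - 5*(-1/192)**2 = 45*(-140) - 5*1/36864 = -6300 - 5/36864 = -232243205/36864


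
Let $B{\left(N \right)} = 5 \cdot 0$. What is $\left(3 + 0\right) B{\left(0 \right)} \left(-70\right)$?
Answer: $0$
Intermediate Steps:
$B{\left(N \right)} = 0$
$\left(3 + 0\right) B{\left(0 \right)} \left(-70\right) = \left(3 + 0\right) 0 \left(-70\right) = 3 \cdot 0 \left(-70\right) = 0 \left(-70\right) = 0$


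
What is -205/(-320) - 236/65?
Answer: -12439/4160 ≈ -2.9901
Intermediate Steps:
-205/(-320) - 236/65 = -205*(-1/320) - 236*1/65 = 41/64 - 236/65 = -12439/4160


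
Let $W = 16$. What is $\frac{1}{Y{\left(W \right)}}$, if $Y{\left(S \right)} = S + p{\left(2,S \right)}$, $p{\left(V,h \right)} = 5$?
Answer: $\frac{1}{21} \approx 0.047619$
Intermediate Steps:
$Y{\left(S \right)} = 5 + S$ ($Y{\left(S \right)} = S + 5 = 5 + S$)
$\frac{1}{Y{\left(W \right)}} = \frac{1}{5 + 16} = \frac{1}{21}$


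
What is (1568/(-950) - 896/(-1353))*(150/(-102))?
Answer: 635152/437019 ≈ 1.4534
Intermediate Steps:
(1568/(-950) - 896/(-1353))*(150/(-102)) = (1568*(-1/950) - 896*(-1/1353))*(150*(-1/102)) = (-784/475 + 896/1353)*(-25/17) = -635152/642675*(-25/17) = 635152/437019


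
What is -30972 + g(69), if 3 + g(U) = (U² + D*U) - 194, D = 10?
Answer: -25718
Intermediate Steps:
g(U) = -197 + U² + 10*U (g(U) = -3 + ((U² + 10*U) - 194) = -3 + (-194 + U² + 10*U) = -197 + U² + 10*U)
-30972 + g(69) = -30972 + (-197 + 69² + 10*69) = -30972 + (-197 + 4761 + 690) = -30972 + 5254 = -25718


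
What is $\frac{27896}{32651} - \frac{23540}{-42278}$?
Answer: $\frac{3072542}{2177317} \approx 1.4112$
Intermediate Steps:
$\frac{27896}{32651} - \frac{23540}{-42278} = 27896 \cdot \frac{1}{32651} - - \frac{11770}{21139} = \frac{88}{103} + \frac{11770}{21139} = \frac{3072542}{2177317}$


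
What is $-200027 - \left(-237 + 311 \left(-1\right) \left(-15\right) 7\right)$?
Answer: $-232445$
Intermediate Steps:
$-200027 - \left(-237 + 311 \left(-1\right) \left(-15\right) 7\right) = -200027 - \left(-237 + 311 \cdot 15 \cdot 7\right) = -200027 - \left(-237 + 311 \cdot 105\right) = -200027 - \left(-237 + 32655\right) = -200027 - 32418 = -232445$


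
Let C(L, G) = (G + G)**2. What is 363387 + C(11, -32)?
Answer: 367483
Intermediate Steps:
C(L, G) = 4*G**2 (C(L, G) = (2*G)**2 = 4*G**2)
363387 + C(11, -32) = 363387 + 4*(-32)**2 = 363387 + 4*1024 = 363387 + 4096 = 367483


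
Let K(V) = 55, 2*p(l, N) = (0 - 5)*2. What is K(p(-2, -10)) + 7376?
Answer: 7431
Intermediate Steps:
p(l, N) = -5 (p(l, N) = ((0 - 5)*2)/2 = (-5*2)/2 = (½)*(-10) = -5)
K(p(-2, -10)) + 7376 = 55 + 7376 = 7431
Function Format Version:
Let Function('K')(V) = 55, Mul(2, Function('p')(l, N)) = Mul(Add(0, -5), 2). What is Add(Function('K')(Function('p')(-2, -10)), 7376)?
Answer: 7431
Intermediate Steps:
Function('p')(l, N) = -5 (Function('p')(l, N) = Mul(Rational(1, 2), Mul(Add(0, -5), 2)) = Mul(Rational(1, 2), Mul(-5, 2)) = Mul(Rational(1, 2), -10) = -5)
Add(Function('K')(Function('p')(-2, -10)), 7376) = Add(55, 7376) = 7431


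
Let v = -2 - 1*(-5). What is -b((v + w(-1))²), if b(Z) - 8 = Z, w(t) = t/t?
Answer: -24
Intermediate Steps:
v = 3 (v = -2 + 5 = 3)
w(t) = 1
b(Z) = 8 + Z
-b((v + w(-1))²) = -(8 + (3 + 1)²) = -(8 + 4²) = -(8 + 16) = -1*24 = -24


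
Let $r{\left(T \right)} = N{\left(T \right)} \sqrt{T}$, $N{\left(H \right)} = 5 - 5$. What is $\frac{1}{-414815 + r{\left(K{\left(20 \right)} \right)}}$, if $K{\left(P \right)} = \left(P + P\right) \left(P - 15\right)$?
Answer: $- \frac{1}{414815} \approx -2.4107 \cdot 10^{-6}$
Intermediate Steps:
$N{\left(H \right)} = 0$ ($N{\left(H \right)} = 5 - 5 = 0$)
$K{\left(P \right)} = 2 P \left(-15 + P\right)$
$r{\left(T \right)} = 0$ ($r{\left(T \right)} = 0 \sqrt{T} = 0$)
$\frac{1}{-414815 + r{\left(K{\left(20 \right)} \right)}} = \frac{1}{-414815 + 0} = \frac{1}{-414815} = - \frac{1}{414815}$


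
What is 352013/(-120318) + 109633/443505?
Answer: -15880966919/5929070510 ≈ -2.6785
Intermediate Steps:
352013/(-120318) + 109633/443505 = 352013*(-1/120318) + 109633*(1/443505) = -352013/120318 + 109633/443505 = -15880966919/5929070510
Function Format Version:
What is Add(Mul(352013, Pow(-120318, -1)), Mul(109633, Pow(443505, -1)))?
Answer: Rational(-15880966919, 5929070510) ≈ -2.6785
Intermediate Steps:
Add(Mul(352013, Pow(-120318, -1)), Mul(109633, Pow(443505, -1))) = Add(Mul(352013, Rational(-1, 120318)), Mul(109633, Rational(1, 443505))) = Add(Rational(-352013, 120318), Rational(109633, 443505)) = Rational(-15880966919, 5929070510)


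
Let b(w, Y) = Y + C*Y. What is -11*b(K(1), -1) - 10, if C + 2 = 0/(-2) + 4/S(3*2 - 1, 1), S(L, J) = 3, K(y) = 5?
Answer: -19/3 ≈ -6.3333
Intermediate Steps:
C = -⅔ (C = -2 + (0/(-2) + 4/3) = -2 + (0*(-½) + 4*(⅓)) = -2 + (0 + 4/3) = -2 + 4/3 = -⅔ ≈ -0.66667)
b(w, Y) = Y/3 (b(w, Y) = Y - 2*Y/3 = Y/3)
-11*b(K(1), -1) - 10 = -11*(-1)/3 - 10 = -11*(-⅓) - 10 = 11/3 - 10 = -19/3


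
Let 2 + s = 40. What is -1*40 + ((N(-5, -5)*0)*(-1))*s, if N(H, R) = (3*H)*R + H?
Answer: -40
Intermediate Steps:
N(H, R) = H + 3*H*R (N(H, R) = 3*H*R + H = H + 3*H*R)
s = 38 (s = -2 + 40 = 38)
-1*40 + ((N(-5, -5)*0)*(-1))*s = -1*40 + ((-5*(1 + 3*(-5))*0)*(-1))*38 = -40 + ((-5*(1 - 15)*0)*(-1))*38 = -40 + ((-5*(-14)*0)*(-1))*38 = -40 + ((70*0)*(-1))*38 = -40 + (0*(-1))*38 = -40 + 0*38 = -40 + 0 = -40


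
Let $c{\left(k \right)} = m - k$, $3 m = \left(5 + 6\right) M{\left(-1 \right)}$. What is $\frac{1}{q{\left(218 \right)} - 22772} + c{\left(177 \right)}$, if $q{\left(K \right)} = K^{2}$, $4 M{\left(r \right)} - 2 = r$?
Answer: $- \frac{13075241}{74256} \approx -176.08$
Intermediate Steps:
$M{\left(r \right)} = \frac{1}{2} + \frac{r}{4}$
$m = \frac{11}{12}$ ($m = \frac{\left(5 + 6\right) \left(\frac{1}{2} + \frac{1}{4} \left(-1\right)\right)}{3} = \frac{11 \left(\frac{1}{2} - \frac{1}{4}\right)}{3} = \frac{11 \cdot \frac{1}{4}}{3} = \frac{1}{3} \cdot \frac{11}{4} = \frac{11}{12} \approx 0.91667$)
$c{\left(k \right)} = \frac{11}{12} - k$
$\frac{1}{q{\left(218 \right)} - 22772} + c{\left(177 \right)} = \frac{1}{218^{2} - 22772} + \left(\frac{11}{12} - 177\right) = \frac{1}{47524 - 22772} + \left(\frac{11}{12} - 177\right) = \frac{1}{47524 - 22772} - \frac{2113}{12} = \frac{1}{24752} - \frac{2113}{12} = - \frac{13075241}{74256}$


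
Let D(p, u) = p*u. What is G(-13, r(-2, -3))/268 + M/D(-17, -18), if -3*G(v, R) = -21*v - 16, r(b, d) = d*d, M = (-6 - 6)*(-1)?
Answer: -3833/13668 ≈ -0.28044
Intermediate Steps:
M = 12 (M = -12*(-1) = 12)
r(b, d) = d**2
G(v, R) = 16/3 + 7*v (G(v, R) = -(-21*v - 16)/3 = -(-16 - 21*v)/3 = 16/3 + 7*v)
G(-13, r(-2, -3))/268 + M/D(-17, -18) = (16/3 + 7*(-13))/268 + 12/((-17*(-18))) = (16/3 - 91)*(1/268) + 12/306 = -257/3*1/268 + 12*(1/306) = -257/804 + 2/51 = -3833/13668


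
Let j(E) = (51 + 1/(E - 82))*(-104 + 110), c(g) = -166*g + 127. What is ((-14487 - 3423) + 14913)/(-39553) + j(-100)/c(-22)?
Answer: 57619176/367617341 ≈ 0.15674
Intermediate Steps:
c(g) = 127 - 166*g
j(E) = 306 + 6/(-82 + E) (j(E) = (51 + 1/(-82 + E))*6 = 306 + 6/(-82 + E))
((-14487 - 3423) + 14913)/(-39553) + j(-100)/c(-22) = ((-14487 - 3423) + 14913)/(-39553) + (6*(-4181 + 51*(-100))/(-82 - 100))/(127 - 166*(-22)) = (-17910 + 14913)*(-1/39553) + (6*(-4181 - 5100)/(-182))/(127 + 3652) = -2997*(-1/39553) + (6*(-1/182)*(-9281))/3779 = 81/1069 + (27843/91)*(1/3779) = 81/1069 + 27843/343889 = 57619176/367617341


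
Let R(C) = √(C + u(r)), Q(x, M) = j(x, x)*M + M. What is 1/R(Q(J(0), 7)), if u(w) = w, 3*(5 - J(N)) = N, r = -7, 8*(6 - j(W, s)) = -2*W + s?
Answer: 2*√742/371 ≈ 0.14684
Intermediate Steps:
j(W, s) = 6 - s/8 + W/4 (j(W, s) = 6 - (-2*W + s)/8 = 6 - (s - 2*W)/8 = 6 + (-s/8 + W/4) = 6 - s/8 + W/4)
J(N) = 5 - N/3
Q(x, M) = M + M*(6 + x/8) (Q(x, M) = (6 - x/8 + x/4)*M + M = (6 + x/8)*M + M = M*(6 + x/8) + M = M + M*(6 + x/8))
R(C) = √(-7 + C) (R(C) = √(C - 7) = √(-7 + C))
1/R(Q(J(0), 7)) = 1/(√(-7 + (⅛)*7*(56 + (5 - ⅓*0)))) = 1/(√(-7 + (⅛)*7*(56 + (5 + 0)))) = 1/(√(-7 + (⅛)*7*(56 + 5))) = 1/(√(-7 + (⅛)*7*61)) = 1/(√(-7 + 427/8)) = 1/(√(371/8)) = 1/(√742/4) = 2*√742/371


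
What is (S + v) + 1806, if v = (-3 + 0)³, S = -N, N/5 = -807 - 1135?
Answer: 11489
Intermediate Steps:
N = -9710 (N = 5*(-807 - 1135) = 5*(-1942) = -9710)
S = 9710 (S = -1*(-9710) = 9710)
v = -27 (v = (-3)³ = -27)
(S + v) + 1806 = (9710 - 27) + 1806 = 9683 + 1806 = 11489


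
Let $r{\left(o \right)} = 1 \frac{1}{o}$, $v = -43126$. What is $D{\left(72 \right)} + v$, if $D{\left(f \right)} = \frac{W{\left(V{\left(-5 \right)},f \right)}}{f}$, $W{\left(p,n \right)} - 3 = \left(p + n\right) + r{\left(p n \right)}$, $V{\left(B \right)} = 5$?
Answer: $- \frac{1117797119}{25920} \approx -43125.0$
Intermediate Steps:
$r{\left(o \right)} = \frac{1}{o}$
$W{\left(p,n \right)} = 3 + n + p + \frac{1}{n p}$ ($W{\left(p,n \right)} = 3 + \left(\left(p + n\right) + \frac{1}{p n}\right) = 3 + \left(\left(n + p\right) + \frac{1}{n p}\right) = 3 + \left(n + p + \frac{1}{n p}\right) = 3 + n + p + \frac{1}{n p}$)
$D{\left(f \right)} = \frac{8 + f + \frac{1}{5 f}}{f}$ ($D{\left(f \right)} = \frac{3 + f + 5 + \frac{1}{f 5}}{f} = \frac{3 + f + 5 + \frac{1}{f} \frac{1}{5}}{f} = \frac{3 + f + 5 + \frac{1}{5 f}}{f} = \frac{8 + f + \frac{1}{5 f}}{f}$)
$D{\left(72 \right)} + v = \frac{\frac{1}{5} + 72 \left(8 + 72\right)}{5184} - 43126 = \frac{\frac{1}{5} + 72 \cdot 80}{5184} - 43126 = \frac{\frac{1}{5} + 5760}{5184} - 43126 = \frac{1}{5184} \cdot \frac{28801}{5} - 43126 = \frac{28801}{25920} - 43126 = - \frac{1117797119}{25920}$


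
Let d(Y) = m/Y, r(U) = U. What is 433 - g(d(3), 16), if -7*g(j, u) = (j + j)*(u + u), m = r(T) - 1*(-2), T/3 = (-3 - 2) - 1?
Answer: 8069/21 ≈ 384.24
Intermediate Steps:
T = -18 (T = 3*((-3 - 2) - 1) = 3*(-5 - 1) = 3*(-6) = -18)
m = -16 (m = -18 - 1*(-2) = -18 + 2 = -16)
d(Y) = -16/Y
g(j, u) = -4*j*u/7 (g(j, u) = -(j + j)*(u + u)/7 = -2*j*2*u/7 = -4*j*u/7)
433 - g(d(3), 16) = 433 - (-4)*(-16/3)*16/7 = 433 - (-4)*(-16*⅓)*16/7 = 433 - (-4)*(-16)*16/(7*3) = 433 - 1*1024/21 = 433 - 1024/21 = 8069/21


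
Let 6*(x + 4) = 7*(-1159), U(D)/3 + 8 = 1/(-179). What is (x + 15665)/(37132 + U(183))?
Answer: 15367687/39853974 ≈ 0.38560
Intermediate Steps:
U(D) = -4299/179 (U(D) = -24 + 3/(-179) = -24 + 3*(-1/179) = -24 - 3/179 = -4299/179)
x = -8137/6 (x = -4 + (7*(-1159))/6 = -4 + (⅙)*(-8113) = -4 - 8113/6 = -8137/6 ≈ -1356.2)
(x + 15665)/(37132 + U(183)) = (-8137/6 + 15665)/(37132 - 4299/179) = 85853/(6*(6642329/179)) = (85853/6)*(179/6642329) = 15367687/39853974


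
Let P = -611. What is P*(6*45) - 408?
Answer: -165378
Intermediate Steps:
P*(6*45) - 408 = -3666*45 - 408 = -611*270 - 408 = -164970 - 408 = -165378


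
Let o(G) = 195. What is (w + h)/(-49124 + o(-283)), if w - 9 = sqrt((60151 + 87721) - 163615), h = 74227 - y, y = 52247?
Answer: -21989/48929 - I*sqrt(15743)/48929 ≈ -0.44941 - 0.0025644*I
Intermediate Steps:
h = 21980 (h = 74227 - 1*52247 = 74227 - 52247 = 21980)
w = 9 + I*sqrt(15743) (w = 9 + sqrt((60151 + 87721) - 163615) = 9 + sqrt(147872 - 163615) = 9 + sqrt(-15743) = 9 + I*sqrt(15743) ≈ 9.0 + 125.47*I)
(w + h)/(-49124 + o(-283)) = ((9 + I*sqrt(15743)) + 21980)/(-49124 + 195) = (21989 + I*sqrt(15743))/(-48929) = (21989 + I*sqrt(15743))*(-1/48929) = -21989/48929 - I*sqrt(15743)/48929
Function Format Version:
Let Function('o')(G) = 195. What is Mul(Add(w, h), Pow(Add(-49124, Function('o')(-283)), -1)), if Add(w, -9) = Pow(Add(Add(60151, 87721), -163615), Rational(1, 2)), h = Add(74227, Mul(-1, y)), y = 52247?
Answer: Add(Rational(-21989, 48929), Mul(Rational(-1, 48929), I, Pow(15743, Rational(1, 2)))) ≈ Add(-0.44941, Mul(-0.0025644, I))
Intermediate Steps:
h = 21980 (h = Add(74227, Mul(-1, 52247)) = Add(74227, -52247) = 21980)
w = Add(9, Mul(I, Pow(15743, Rational(1, 2)))) (w = Add(9, Pow(Add(Add(60151, 87721), -163615), Rational(1, 2))) = Add(9, Pow(Add(147872, -163615), Rational(1, 2))) = Add(9, Pow(-15743, Rational(1, 2))) = Add(9, Mul(I, Pow(15743, Rational(1, 2)))) ≈ Add(9.0000, Mul(125.47, I)))
Mul(Add(w, h), Pow(Add(-49124, Function('o')(-283)), -1)) = Mul(Add(Add(9, Mul(I, Pow(15743, Rational(1, 2)))), 21980), Pow(Add(-49124, 195), -1)) = Mul(Add(21989, Mul(I, Pow(15743, Rational(1, 2)))), Pow(-48929, -1)) = Mul(Add(21989, Mul(I, Pow(15743, Rational(1, 2)))), Rational(-1, 48929)) = Add(Rational(-21989, 48929), Mul(Rational(-1, 48929), I, Pow(15743, Rational(1, 2))))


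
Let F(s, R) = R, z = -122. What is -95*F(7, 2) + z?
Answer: -312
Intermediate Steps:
-95*F(7, 2) + z = -95*2 - 122 = -190 - 122 = -312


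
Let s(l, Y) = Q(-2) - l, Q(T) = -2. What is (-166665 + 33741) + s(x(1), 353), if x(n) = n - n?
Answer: -132926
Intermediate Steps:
x(n) = 0
s(l, Y) = -2 - l
(-166665 + 33741) + s(x(1), 353) = (-166665 + 33741) + (-2 - 1*0) = -132924 + (-2 + 0) = -132924 - 2 = -132926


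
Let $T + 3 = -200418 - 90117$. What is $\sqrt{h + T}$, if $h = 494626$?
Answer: $2 \sqrt{51022} \approx 451.76$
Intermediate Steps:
$T = -290538$ ($T = -3 - 290535 = -290538$)
$\sqrt{h + T} = \sqrt{494626 - 290538} = \sqrt{204088} = 2 \sqrt{51022}$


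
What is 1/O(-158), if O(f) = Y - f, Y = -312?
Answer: -1/154 ≈ -0.0064935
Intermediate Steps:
O(f) = -312 - f
1/O(-158) = 1/(-312 - 1*(-158)) = 1/(-312 + 158) = 1/(-154) = -1/154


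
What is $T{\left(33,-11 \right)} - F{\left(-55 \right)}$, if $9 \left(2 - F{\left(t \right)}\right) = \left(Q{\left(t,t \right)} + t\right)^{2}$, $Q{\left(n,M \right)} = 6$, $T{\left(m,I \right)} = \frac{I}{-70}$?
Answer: $\frac{166909}{630} \approx 264.94$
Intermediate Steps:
$T{\left(m,I \right)} = - \frac{I}{70}$ ($T{\left(m,I \right)} = I \left(- \frac{1}{70}\right) = - \frac{I}{70}$)
$F{\left(t \right)} = 2 - \frac{\left(6 + t\right)^{2}}{9}$
$T{\left(33,-11 \right)} - F{\left(-55 \right)} = \left(- \frac{1}{70}\right) \left(-11\right) - \left(2 - \frac{\left(6 - 55\right)^{2}}{9}\right) = \frac{11}{70} - \left(2 - \frac{\left(-49\right)^{2}}{9}\right) = \frac{11}{70} - \left(2 - \frac{2401}{9}\right) = \frac{11}{70} - - \frac{2383}{9} = \frac{11}{70} + \frac{2383}{9} = \frac{166909}{630}$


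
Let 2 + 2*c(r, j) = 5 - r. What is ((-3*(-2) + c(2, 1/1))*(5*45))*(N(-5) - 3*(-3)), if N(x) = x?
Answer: 5850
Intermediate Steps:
c(r, j) = 3/2 - r/2 (c(r, j) = -1 + (5 - r)/2 = -1 + (5/2 - r/2) = 3/2 - r/2)
((-3*(-2) + c(2, 1/1))*(5*45))*(N(-5) - 3*(-3)) = ((-3*(-2) + (3/2 - 1/2*2))*(5*45))*(-5 - 3*(-3)) = ((6 + (3/2 - 1))*225)*(-5 + 9) = ((6 + 1/2)*225)*4 = ((13/2)*225)*4 = (2925/2)*4 = 5850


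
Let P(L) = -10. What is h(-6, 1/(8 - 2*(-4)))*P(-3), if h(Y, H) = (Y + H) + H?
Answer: 235/4 ≈ 58.750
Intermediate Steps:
h(Y, H) = Y + 2*H (h(Y, H) = (H + Y) + H = Y + 2*H)
h(-6, 1/(8 - 2*(-4)))*P(-3) = (-6 + 2/(8 - 2*(-4)))*(-10) = (-6 + 2/(8 + 8))*(-10) = (-6 + 2/16)*(-10) = (-6 + 2*(1/16))*(-10) = (-6 + 1/8)*(-10) = -47/8*(-10) = 235/4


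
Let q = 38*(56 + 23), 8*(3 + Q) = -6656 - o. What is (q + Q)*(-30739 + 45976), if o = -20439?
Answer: 575577675/8 ≈ 7.1947e+7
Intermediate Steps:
Q = 13759/8 (Q = -3 + (-6656 - 1*(-20439))/8 = -3 + (-6656 + 20439)/8 = -3 + (⅛)*13783 = -3 + 13783/8 = 13759/8 ≈ 1719.9)
q = 3002 (q = 38*79 = 3002)
(q + Q)*(-30739 + 45976) = (3002 + 13759/8)*(-30739 + 45976) = (37775/8)*15237 = 575577675/8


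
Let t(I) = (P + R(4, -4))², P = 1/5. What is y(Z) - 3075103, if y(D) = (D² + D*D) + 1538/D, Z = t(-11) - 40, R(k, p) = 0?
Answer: -1918047460877/624375 ≈ -3.0719e+6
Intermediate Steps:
P = ⅕ ≈ 0.20000
t(I) = 1/25 (t(I) = (⅕ + 0)² = (⅕)² = 1/25)
Z = -999/25 (Z = 1/25 - 40 = -999/25 ≈ -39.960)
y(D) = 2*D² + 1538/D (y(D) = (D² + D²) + 1538/D = 2*D² + 1538/D)
y(Z) - 3075103 = 2*(769 + (-999/25)³)/(-999/25) - 3075103 = 2*(-25/999)*(769 - 997002999/15625) - 3075103 = 2*(-25/999)*(-984987374/15625) - 3075103 = 1969974748/624375 - 3075103 = -1918047460877/624375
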